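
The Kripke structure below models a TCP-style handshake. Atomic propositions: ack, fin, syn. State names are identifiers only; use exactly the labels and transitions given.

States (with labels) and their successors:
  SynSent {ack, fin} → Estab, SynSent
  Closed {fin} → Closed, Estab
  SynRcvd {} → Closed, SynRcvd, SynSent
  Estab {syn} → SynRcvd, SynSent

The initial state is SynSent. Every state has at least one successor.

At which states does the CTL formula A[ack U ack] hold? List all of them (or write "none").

{SynSent}

States satisfying ack: {SynSent}.
States satisfying A[ack U ack]: {SynSent}.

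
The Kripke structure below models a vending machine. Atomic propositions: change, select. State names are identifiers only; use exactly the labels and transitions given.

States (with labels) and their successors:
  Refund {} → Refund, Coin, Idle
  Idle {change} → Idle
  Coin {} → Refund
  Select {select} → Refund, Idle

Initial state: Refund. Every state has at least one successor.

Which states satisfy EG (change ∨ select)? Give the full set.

{Idle, Select}

States satisfying change ∨ select: {Idle, Select}.
States satisfying EG (change ∨ select): {Idle, Select}.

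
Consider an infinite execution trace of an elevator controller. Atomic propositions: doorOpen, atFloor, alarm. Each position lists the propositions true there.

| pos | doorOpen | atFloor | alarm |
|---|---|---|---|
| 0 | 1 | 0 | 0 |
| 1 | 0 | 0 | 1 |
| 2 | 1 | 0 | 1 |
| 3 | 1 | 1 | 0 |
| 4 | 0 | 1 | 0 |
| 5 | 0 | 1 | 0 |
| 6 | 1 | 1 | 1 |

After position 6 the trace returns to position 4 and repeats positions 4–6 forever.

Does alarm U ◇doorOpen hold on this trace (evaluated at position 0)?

Walking from position 0: ◇doorOpen first holds at position 0, and alarm holds at every earlier position along the way, so alarm U ◇doorOpen holds.

Holds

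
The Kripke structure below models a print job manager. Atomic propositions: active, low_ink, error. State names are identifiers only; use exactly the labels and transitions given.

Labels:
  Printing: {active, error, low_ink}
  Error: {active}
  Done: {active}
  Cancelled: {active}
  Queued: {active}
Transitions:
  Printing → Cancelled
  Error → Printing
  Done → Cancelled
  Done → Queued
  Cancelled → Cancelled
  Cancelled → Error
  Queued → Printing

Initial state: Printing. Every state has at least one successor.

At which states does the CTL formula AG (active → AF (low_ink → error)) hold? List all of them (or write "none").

States satisfying active → AF (low_ink → error): {Printing, Error, Done, Cancelled, Queued}.
States satisfying AG (active → AF (low_ink → error)): {Printing, Error, Done, Cancelled, Queued}.

{Printing, Error, Done, Cancelled, Queued}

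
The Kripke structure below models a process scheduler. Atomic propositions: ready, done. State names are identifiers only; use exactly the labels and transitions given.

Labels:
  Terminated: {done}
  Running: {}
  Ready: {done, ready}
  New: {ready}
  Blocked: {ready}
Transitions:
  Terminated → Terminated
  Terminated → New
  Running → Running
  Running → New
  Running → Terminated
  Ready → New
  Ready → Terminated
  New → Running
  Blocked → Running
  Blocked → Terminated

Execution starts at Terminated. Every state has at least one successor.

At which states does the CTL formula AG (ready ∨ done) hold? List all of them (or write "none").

States satisfying ready ∨ done: {Terminated, Ready, New, Blocked}.
States satisfying AG (ready ∨ done): ∅.

none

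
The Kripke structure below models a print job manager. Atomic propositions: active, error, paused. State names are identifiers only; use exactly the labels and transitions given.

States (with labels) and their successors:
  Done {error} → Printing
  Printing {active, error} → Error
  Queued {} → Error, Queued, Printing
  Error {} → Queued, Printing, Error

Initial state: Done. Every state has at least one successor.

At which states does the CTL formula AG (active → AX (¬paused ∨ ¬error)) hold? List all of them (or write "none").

{Done, Printing, Queued, Error}

States satisfying active → AX (¬paused ∨ ¬error): {Done, Printing, Queued, Error}.
States satisfying AG (active → AX (¬paused ∨ ¬error)): {Done, Printing, Queued, Error}.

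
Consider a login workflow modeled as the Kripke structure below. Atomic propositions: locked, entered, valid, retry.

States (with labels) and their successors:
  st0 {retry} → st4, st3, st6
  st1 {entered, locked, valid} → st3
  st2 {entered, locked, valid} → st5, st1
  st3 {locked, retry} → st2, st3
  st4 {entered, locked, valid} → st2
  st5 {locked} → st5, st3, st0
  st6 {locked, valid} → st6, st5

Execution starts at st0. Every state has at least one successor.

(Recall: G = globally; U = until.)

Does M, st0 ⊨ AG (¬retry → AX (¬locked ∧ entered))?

Violated

States satisfying ¬retry → AX (¬locked ∧ entered): {st0, st3}.
States satisfying AG (¬retry → AX (¬locked ∧ entered)): ∅.
st1 is reachable from st0 and violates ¬retry → AX (¬locked ∧ entered), so AG fails at st0.
st0 ∉ Sat(AG (¬retry → AX (¬locked ∧ entered))).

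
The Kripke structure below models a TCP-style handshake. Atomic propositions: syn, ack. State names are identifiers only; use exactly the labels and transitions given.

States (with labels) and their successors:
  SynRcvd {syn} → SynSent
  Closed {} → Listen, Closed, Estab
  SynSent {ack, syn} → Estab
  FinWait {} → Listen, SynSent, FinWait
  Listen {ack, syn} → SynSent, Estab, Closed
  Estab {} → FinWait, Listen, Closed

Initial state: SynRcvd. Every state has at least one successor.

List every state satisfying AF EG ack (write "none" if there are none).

States satisfying EG ack: ∅.
States satisfying AF EG ack: ∅.

none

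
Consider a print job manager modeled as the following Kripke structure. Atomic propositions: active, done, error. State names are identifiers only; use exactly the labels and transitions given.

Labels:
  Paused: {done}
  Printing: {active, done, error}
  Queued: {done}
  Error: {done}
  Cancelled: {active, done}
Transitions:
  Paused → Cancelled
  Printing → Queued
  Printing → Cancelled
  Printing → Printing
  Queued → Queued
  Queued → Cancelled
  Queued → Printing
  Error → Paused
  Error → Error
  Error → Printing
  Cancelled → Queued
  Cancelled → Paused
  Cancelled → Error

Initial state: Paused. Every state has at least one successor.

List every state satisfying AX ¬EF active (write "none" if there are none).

States satisfying ¬EF active: ∅.
States satisfying AX ¬EF active: ∅.

none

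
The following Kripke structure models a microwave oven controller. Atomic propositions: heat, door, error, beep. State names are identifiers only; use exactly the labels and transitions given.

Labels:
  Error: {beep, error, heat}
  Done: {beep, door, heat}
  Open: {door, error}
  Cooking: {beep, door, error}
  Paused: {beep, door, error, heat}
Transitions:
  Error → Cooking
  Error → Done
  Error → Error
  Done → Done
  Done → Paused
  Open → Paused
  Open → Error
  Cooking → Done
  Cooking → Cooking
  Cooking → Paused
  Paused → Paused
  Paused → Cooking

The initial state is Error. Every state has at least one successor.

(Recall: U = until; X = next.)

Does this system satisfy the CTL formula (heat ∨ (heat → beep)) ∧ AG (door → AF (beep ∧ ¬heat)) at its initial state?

Violated

States satisfying heat → beep: {Error, Done, Open, Cooking, Paused}.
States satisfying heat ∨ (heat → beep): {Error, Done, Open, Cooking, Paused}.
States satisfying door → AF (beep ∧ ¬heat): {Error, Cooking}.
States satisfying AG (door → AF (beep ∧ ¬heat)): ∅.
States satisfying (heat ∨ (heat → beep)) ∧ AG (door → AF (beep ∧ ¬heat)): ∅.
Error ∉ Sat((heat ∨ (heat → beep)) ∧ AG (door → AF (beep ∧ ¬heat))).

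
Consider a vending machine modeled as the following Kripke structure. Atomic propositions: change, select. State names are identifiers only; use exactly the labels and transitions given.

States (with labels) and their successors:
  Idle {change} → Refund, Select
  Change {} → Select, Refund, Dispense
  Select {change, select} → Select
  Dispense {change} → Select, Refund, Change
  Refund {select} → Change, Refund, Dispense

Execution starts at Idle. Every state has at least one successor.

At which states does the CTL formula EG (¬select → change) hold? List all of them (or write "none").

States satisfying ¬select → change: {Idle, Select, Dispense, Refund}.
States satisfying EG (¬select → change): {Idle, Select, Dispense, Refund}.

{Idle, Select, Dispense, Refund}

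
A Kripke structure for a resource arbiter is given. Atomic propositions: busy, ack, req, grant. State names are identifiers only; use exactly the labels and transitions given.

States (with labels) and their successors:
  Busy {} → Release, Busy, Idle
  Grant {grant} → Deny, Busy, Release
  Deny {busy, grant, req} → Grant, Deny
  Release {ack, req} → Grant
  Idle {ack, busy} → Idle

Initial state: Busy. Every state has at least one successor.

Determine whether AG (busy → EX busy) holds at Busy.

Yes

States satisfying busy → EX busy: {Busy, Grant, Deny, Release, Idle}.
States satisfying AG (busy → EX busy): {Busy, Grant, Deny, Release, Idle}.
Every state reachable from Busy satisfies busy → EX busy.
Busy ∈ Sat(AG (busy → EX busy)).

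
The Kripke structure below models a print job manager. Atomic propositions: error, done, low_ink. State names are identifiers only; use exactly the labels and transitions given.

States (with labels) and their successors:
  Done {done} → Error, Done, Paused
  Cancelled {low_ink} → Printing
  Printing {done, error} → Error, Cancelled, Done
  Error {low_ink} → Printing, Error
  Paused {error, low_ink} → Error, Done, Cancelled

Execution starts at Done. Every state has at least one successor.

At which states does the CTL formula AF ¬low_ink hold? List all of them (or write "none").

States satisfying ¬low_ink: {Done, Printing}.
States satisfying AF ¬low_ink: {Done, Cancelled, Printing}.

{Done, Cancelled, Printing}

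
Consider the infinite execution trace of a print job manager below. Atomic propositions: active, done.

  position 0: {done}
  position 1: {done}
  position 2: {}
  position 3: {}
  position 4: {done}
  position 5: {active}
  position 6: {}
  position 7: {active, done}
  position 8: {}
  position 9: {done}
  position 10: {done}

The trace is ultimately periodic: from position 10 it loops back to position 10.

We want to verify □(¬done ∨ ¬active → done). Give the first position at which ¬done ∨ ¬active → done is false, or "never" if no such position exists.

2

Check ¬done ∨ ¬active → done at each position in order: 0 ✓, 1 ✓.
At position 2 the labels are {}, so ¬done ∨ ¬active → done is false there. This is the first violation.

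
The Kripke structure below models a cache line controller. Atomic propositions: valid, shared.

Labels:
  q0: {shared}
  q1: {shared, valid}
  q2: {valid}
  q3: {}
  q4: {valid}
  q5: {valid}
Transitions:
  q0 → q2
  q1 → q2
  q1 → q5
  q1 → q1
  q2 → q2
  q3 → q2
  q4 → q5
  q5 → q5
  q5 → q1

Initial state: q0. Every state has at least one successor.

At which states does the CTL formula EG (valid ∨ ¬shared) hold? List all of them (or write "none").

{q1, q2, q3, q4, q5}

States satisfying valid ∨ ¬shared: {q1, q2, q3, q4, q5}.
States satisfying EG (valid ∨ ¬shared): {q1, q2, q3, q4, q5}.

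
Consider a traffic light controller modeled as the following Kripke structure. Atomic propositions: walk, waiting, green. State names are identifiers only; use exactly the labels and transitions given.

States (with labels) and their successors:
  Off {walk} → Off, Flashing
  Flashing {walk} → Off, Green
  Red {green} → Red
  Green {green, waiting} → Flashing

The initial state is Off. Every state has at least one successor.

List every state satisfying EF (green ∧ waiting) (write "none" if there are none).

States satisfying green ∧ waiting: {Green}.
States satisfying EF (green ∧ waiting): {Off, Flashing, Green}.

{Off, Flashing, Green}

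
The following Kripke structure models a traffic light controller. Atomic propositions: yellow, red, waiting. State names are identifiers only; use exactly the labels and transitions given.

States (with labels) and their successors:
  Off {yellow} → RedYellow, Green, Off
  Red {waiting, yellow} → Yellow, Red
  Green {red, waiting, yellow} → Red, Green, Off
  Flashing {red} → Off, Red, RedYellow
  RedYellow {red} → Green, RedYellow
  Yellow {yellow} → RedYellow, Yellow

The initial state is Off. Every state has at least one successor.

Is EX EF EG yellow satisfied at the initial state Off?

States satisfying EF EG yellow: {Off, Red, Green, Flashing, RedYellow, Yellow}.
States satisfying EX EF EG yellow: {Off, Red, Green, Flashing, RedYellow, Yellow}.
Off ∈ Sat(EX EF EG yellow).

Satisfied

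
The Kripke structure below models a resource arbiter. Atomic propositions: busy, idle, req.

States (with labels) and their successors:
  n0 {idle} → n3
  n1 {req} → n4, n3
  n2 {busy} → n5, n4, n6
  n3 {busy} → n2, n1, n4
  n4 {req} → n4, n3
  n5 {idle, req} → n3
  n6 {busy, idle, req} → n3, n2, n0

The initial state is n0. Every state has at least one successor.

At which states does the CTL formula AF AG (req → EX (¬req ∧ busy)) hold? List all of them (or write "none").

{n0, n1, n2, n3, n4, n5, n6}

States satisfying AG (req → EX (¬req ∧ busy)): {n0, n1, n2, n3, n4, n5, n6}.
States satisfying AF AG (req → EX (¬req ∧ busy)): {n0, n1, n2, n3, n4, n5, n6}.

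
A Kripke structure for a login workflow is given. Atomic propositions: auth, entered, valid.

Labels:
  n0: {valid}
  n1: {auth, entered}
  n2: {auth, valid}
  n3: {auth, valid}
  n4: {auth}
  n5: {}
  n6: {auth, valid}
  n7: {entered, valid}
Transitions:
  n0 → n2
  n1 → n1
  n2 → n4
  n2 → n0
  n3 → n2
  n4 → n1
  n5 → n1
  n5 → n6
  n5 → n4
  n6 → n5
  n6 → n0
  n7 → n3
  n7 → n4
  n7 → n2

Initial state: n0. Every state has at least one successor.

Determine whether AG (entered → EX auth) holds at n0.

Yes

States satisfying entered → EX auth: {n0, n1, n2, n3, n4, n5, n6, n7}.
States satisfying AG (entered → EX auth): {n0, n1, n2, n3, n4, n5, n6, n7}.
Every state reachable from n0 satisfies entered → EX auth.
n0 ∈ Sat(AG (entered → EX auth)).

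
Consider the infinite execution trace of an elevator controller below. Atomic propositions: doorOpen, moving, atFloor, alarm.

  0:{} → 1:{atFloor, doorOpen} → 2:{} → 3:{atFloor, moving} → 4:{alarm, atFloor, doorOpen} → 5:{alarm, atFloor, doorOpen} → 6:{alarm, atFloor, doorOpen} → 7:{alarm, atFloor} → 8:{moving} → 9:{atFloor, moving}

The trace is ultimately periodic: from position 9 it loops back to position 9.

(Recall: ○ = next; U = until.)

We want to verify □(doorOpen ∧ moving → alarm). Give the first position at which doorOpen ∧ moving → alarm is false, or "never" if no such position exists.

doorOpen ∧ moving → alarm holds at every position 0..9, and those are all the positions the trace ever visits, so the invariant □(doorOpen ∧ moving → alarm) is never violated.

never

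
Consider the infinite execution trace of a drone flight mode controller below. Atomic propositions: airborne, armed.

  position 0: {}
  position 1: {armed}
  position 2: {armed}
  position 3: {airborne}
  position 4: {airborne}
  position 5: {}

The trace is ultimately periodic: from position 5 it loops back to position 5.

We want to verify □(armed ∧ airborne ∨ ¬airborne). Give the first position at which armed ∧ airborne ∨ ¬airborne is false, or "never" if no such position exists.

Check armed ∧ airborne ∨ ¬airborne at each position in order: 0 ✓, 1 ✓, 2 ✓.
At position 3 the labels are {airborne}, so armed ∧ airborne ∨ ¬airborne is false there. This is the first violation.

3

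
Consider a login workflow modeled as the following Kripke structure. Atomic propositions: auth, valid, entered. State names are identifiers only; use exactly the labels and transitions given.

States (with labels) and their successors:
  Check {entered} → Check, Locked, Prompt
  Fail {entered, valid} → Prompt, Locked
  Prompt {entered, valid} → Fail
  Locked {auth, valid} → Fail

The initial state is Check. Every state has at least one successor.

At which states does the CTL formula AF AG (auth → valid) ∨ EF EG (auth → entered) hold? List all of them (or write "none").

States satisfying AG (auth → valid): {Check, Fail, Prompt, Locked}.
States satisfying AF AG (auth → valid): {Check, Fail, Prompt, Locked}.
States satisfying EG (auth → entered): {Check, Fail, Prompt}.
States satisfying EF EG (auth → entered): {Check, Fail, Prompt, Locked}.
States satisfying AF AG (auth → valid) ∨ EF EG (auth → entered): {Check, Fail, Prompt, Locked}.

{Check, Fail, Prompt, Locked}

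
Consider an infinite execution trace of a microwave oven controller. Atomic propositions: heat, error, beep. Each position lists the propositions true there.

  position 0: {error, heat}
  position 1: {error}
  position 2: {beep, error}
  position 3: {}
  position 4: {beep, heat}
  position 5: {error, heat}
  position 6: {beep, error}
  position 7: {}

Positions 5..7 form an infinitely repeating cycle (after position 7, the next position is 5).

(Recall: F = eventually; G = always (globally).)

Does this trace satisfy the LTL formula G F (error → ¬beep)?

F (error → ¬beep) holds at every position 0..7, and those are all positions ever visited, so G F (error → ¬beep) holds.

Yes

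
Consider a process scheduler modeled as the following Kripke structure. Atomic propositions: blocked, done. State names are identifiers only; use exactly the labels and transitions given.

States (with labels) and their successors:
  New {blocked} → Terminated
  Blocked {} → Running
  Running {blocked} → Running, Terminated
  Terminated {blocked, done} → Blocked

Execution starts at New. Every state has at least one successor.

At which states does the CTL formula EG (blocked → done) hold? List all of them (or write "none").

States satisfying blocked → done: {Blocked, Terminated}.
States satisfying EG (blocked → done): ∅.

none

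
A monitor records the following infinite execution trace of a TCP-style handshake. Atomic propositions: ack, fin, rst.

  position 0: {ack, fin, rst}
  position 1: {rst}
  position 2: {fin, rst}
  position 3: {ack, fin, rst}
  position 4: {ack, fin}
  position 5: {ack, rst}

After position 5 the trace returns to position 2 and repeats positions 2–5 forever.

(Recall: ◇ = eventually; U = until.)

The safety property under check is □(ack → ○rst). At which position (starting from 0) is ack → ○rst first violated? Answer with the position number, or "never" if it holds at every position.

3

Check ack → ○rst at each position in order: 0 ✓, 1 ✓, 2 ✓.
At position 3 the labels are {ack, fin, rst} and the next position 4 has {ack, fin}, so ack → ○rst is false there. This is the first violation.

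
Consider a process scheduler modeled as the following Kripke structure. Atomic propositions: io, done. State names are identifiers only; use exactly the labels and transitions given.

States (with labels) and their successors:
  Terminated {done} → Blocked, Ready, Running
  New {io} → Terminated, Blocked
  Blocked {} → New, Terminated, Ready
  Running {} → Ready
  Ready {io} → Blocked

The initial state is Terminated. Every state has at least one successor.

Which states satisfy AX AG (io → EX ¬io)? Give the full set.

States satisfying AG (io → EX ¬io): {Terminated, New, Blocked, Running, Ready}.
States satisfying AX AG (io → EX ¬io): {Terminated, New, Blocked, Running, Ready}.

{Terminated, New, Blocked, Running, Ready}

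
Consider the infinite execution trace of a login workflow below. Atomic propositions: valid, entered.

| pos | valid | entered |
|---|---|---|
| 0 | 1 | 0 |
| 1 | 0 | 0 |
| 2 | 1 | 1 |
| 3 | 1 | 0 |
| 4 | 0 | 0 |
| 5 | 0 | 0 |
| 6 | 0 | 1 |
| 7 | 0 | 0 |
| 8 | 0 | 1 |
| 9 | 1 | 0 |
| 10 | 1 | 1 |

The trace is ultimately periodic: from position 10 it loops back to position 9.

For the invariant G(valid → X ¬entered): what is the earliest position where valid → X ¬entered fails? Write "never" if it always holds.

9

Check valid → X ¬entered at each position in order: 0 ✓, 1 ✓, 2 ✓, 3 ✓, 4 ✓, 5 ✓, 6 ✓, 7 ✓, 8 ✓.
At position 9 the labels are {valid} and the next position 10 has {entered, valid}, so valid → X ¬entered is false there. This is the first violation.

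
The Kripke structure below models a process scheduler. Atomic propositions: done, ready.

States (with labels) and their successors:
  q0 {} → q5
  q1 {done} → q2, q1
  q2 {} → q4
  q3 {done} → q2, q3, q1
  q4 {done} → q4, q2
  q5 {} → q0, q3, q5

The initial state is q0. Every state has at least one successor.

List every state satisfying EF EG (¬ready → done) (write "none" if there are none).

{q0, q1, q2, q3, q4, q5}

States satisfying EG (¬ready → done): {q1, q3, q4}.
States satisfying EF EG (¬ready → done): {q0, q1, q2, q3, q4, q5}.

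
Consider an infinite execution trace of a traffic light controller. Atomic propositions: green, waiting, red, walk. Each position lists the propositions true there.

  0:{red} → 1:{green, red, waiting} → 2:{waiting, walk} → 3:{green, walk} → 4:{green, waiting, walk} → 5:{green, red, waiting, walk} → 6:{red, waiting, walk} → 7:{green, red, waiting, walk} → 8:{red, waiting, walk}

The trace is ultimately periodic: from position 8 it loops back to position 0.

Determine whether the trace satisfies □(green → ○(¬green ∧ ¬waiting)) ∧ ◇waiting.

Violated

green → ○(¬green ∧ ¬waiting) must hold at every position from 0 onward. It fails at position 1, so □(green → ○(¬green ∧ ¬waiting)) is false.
Positions where green holds: 1, 3, 4, 5, 7.
Check ○(¬green ∧ ¬waiting) at each: 1→fails, 3→fails, 4→fails, 5→fails, 7→fails.
waiting holds at position 1, which is reachable from 0, so ◇waiting holds.
At position 0: □(green → ○(¬green ∧ ¬waiting)) is false; ◇waiting is true; so □(green → ○(¬green ∧ ¬waiting)) ∧ ◇waiting is false.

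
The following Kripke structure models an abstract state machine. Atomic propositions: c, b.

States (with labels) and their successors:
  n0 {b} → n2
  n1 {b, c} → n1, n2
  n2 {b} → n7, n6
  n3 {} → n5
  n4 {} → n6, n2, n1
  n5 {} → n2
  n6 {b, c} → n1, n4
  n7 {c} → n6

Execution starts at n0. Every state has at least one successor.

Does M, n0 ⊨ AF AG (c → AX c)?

Violated

States satisfying AG (c → AX c): ∅.
States satisfying AF AG (c → AX c): ∅.
There is a path from n0 along which AG (c → AX c) never holds.
n0 ∉ Sat(AF AG (c → AX c)).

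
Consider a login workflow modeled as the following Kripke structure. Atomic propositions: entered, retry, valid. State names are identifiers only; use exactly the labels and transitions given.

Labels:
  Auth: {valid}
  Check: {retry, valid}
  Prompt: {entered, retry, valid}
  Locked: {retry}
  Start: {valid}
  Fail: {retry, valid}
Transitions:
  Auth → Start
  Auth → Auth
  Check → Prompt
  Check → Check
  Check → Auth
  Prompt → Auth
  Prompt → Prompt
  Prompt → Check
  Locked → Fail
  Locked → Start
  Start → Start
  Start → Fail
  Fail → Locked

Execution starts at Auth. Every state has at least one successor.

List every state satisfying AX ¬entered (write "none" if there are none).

{Auth, Locked, Start, Fail}

States satisfying ¬entered: {Auth, Check, Locked, Start, Fail}.
States satisfying AX ¬entered: {Auth, Locked, Start, Fail}.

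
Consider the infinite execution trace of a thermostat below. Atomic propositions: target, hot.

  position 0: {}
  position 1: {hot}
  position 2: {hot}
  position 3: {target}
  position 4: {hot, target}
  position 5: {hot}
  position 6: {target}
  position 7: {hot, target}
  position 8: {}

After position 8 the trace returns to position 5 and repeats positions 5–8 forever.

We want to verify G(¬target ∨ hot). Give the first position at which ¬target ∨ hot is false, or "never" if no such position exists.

Check ¬target ∨ hot at each position in order: 0 ✓, 1 ✓, 2 ✓.
At position 3 the labels are {target}, so ¬target ∨ hot is false there. This is the first violation.

3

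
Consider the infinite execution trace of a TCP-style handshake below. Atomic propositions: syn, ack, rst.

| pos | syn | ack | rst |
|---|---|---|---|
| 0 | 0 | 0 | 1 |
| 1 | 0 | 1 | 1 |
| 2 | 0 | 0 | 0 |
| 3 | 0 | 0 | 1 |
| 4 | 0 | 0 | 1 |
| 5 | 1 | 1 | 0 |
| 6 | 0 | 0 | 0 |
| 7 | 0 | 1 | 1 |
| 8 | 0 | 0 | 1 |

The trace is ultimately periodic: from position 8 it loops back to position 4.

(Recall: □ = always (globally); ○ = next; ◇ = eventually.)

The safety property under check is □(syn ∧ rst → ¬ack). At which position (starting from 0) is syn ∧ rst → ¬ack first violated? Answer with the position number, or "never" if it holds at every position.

syn ∧ rst → ¬ack holds at every position 0..8, and those are all the positions the trace ever visits, so the invariant □(syn ∧ rst → ¬ack) is never violated.

never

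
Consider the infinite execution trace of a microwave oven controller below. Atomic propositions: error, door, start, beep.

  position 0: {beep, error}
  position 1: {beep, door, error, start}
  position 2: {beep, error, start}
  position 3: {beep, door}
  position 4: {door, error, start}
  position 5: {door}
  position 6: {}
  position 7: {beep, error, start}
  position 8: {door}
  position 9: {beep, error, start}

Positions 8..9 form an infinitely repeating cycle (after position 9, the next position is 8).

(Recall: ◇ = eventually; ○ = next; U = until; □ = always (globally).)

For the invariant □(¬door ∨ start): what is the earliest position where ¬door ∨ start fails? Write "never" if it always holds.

3

Check ¬door ∨ start at each position in order: 0 ✓, 1 ✓, 2 ✓.
At position 3 the labels are {beep, door}, so ¬door ∨ start is false there. This is the first violation.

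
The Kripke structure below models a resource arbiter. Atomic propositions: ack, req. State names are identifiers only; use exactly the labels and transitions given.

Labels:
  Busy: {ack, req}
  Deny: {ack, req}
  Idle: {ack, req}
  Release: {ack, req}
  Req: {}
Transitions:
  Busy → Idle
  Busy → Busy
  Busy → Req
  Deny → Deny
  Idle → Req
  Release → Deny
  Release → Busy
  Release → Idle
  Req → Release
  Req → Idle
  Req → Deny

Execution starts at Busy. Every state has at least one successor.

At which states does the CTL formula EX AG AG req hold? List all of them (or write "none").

{Deny, Release, Req}

States satisfying AG AG req: {Deny}.
States satisfying EX AG AG req: {Deny, Release, Req}.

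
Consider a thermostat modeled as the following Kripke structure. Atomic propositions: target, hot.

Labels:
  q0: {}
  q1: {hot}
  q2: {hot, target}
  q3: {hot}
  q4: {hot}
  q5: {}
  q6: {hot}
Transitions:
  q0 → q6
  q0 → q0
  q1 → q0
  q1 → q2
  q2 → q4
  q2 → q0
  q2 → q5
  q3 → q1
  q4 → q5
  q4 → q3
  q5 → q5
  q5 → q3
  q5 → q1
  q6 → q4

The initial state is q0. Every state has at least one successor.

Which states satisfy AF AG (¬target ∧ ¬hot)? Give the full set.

none

States satisfying AG (¬target ∧ ¬hot): ∅.
States satisfying AF AG (¬target ∧ ¬hot): ∅.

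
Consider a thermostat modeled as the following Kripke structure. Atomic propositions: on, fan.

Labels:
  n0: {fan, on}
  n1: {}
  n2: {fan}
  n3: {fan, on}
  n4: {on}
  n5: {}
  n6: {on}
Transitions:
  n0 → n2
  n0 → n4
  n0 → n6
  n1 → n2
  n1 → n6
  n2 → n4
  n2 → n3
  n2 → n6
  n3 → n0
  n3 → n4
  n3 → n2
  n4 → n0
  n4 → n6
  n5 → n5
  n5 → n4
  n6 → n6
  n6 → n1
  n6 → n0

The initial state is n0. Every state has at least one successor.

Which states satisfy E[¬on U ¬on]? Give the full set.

{n1, n2, n5}

States satisfying ¬on: {n1, n2, n5}.
States satisfying E[¬on U ¬on]: {n1, n2, n5}.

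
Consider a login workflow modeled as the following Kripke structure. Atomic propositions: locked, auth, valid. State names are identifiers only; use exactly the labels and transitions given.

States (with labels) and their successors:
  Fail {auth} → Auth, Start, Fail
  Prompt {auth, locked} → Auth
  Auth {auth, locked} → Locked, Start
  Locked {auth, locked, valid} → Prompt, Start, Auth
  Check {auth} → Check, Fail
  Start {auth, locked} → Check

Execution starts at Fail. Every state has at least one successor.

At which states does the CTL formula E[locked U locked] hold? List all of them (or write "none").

States satisfying locked: {Prompt, Auth, Locked, Start}.
States satisfying E[locked U locked]: {Prompt, Auth, Locked, Start}.

{Prompt, Auth, Locked, Start}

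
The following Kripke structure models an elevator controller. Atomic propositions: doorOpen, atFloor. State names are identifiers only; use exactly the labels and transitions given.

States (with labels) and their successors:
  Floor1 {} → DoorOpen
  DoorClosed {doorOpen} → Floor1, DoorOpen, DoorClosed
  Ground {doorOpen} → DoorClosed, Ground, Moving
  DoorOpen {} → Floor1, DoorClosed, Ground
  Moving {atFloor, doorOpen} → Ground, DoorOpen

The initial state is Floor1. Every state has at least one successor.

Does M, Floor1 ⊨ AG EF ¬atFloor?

Yes

States satisfying EF ¬atFloor: {Floor1, DoorClosed, Ground, DoorOpen, Moving}.
States satisfying AG EF ¬atFloor: {Floor1, DoorClosed, Ground, DoorOpen, Moving}.
Every state reachable from Floor1 satisfies EF ¬atFloor.
Floor1 ∈ Sat(AG EF ¬atFloor).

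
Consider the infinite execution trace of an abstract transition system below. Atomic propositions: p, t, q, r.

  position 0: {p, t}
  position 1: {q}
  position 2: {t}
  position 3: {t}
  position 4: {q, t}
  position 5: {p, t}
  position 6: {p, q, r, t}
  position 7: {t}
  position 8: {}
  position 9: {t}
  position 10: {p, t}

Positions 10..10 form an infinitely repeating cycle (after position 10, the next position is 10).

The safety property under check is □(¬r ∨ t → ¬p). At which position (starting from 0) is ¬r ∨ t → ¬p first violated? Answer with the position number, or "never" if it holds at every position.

0

At position 0 the labels are {p, t}, so ¬r ∨ t → ¬p is false there. This is the first violation.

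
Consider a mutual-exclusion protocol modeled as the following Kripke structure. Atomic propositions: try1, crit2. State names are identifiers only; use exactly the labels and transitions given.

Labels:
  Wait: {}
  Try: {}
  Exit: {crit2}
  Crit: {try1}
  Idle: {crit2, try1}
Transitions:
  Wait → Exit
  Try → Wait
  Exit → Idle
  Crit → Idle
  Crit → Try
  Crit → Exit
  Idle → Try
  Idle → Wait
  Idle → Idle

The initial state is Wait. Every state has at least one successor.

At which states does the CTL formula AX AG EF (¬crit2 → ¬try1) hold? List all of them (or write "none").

States satisfying AG EF (¬crit2 → ¬try1): {Wait, Try, Exit, Crit, Idle}.
States satisfying AX AG EF (¬crit2 → ¬try1): {Wait, Try, Exit, Crit, Idle}.

{Wait, Try, Exit, Crit, Idle}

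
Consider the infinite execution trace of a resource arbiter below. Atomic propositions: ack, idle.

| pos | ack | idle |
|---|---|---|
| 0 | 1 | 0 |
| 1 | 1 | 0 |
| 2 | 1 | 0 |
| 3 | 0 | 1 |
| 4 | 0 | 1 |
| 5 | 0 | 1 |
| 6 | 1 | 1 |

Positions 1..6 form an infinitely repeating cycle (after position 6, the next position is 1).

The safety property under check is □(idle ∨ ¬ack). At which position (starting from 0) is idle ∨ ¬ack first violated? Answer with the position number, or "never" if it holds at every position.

At position 0 the labels are {ack}, so idle ∨ ¬ack is false there. This is the first violation.

0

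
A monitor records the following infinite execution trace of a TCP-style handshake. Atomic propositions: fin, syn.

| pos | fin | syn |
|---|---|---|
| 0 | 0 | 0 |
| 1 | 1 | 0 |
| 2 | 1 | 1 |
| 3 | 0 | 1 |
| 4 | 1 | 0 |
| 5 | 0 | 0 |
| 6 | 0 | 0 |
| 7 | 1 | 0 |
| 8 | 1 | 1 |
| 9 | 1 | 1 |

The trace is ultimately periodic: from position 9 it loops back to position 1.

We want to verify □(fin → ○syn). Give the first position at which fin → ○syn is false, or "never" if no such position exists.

Check fin → ○syn at each position in order: 0 ✓, 1 ✓, 2 ✓, 3 ✓.
At position 4 the labels are {fin} and the next position 5 has {}, so fin → ○syn is false there. This is the first violation.

4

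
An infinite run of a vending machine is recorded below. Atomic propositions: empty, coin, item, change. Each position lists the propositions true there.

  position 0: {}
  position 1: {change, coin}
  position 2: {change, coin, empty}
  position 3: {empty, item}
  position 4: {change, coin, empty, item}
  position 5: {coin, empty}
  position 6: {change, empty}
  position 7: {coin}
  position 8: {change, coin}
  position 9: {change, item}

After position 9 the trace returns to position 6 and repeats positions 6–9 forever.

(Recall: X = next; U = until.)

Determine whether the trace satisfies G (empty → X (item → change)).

empty → X (item → change) must hold at every position from 0 onward. It fails at position 2, so G (empty → X (item → change)) is false.
Positions where empty holds: 2, 3, 4, 5, 6.
Check X (item → change) at each: 2→fails, 3→ok, 4→ok, 5→ok, 6→ok.

Does not hold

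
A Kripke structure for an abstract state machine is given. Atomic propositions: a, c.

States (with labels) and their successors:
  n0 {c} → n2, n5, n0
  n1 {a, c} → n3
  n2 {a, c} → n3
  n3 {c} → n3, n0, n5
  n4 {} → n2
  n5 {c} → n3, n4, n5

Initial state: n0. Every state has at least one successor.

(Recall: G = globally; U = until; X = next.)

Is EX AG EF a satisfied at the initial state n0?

Yes

States satisfying AG EF a: {n0, n1, n2, n3, n4, n5}.
States satisfying EX AG EF a: {n0, n1, n2, n3, n4, n5}.
n0 ∈ Sat(EX AG EF a).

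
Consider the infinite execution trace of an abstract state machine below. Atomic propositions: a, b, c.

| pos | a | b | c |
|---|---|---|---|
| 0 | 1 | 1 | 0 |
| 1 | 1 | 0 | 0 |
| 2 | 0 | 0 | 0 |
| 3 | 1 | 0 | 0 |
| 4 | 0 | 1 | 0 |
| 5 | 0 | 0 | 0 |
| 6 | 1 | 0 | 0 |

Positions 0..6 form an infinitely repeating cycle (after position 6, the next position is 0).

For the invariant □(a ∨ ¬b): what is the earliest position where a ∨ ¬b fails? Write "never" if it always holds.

Check a ∨ ¬b at each position in order: 0 ✓, 1 ✓, 2 ✓, 3 ✓.
At position 4 the labels are {b}, so a ∨ ¬b is false there. This is the first violation.

4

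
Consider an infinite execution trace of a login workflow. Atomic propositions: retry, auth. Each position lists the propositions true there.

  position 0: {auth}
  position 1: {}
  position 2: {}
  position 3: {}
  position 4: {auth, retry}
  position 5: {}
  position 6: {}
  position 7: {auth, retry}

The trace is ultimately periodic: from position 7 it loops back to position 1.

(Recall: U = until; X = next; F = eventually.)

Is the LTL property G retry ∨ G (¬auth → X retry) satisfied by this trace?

retry must hold at every position from 0 onward. It fails at position 0, so G retry is false.
¬auth → X retry must hold at every position from 0 onward. It fails at position 1, so G (¬auth → X retry) is false.
Positions where ¬auth holds: 1, 2, 3, 5, 6.
Check X retry at each: 1→fails, 2→fails, 3→ok, 5→fails, 6→ok.
At position 0: G retry is false; G (¬auth → X retry) is false; so G retry ∨ G (¬auth → X retry) is false.

Violated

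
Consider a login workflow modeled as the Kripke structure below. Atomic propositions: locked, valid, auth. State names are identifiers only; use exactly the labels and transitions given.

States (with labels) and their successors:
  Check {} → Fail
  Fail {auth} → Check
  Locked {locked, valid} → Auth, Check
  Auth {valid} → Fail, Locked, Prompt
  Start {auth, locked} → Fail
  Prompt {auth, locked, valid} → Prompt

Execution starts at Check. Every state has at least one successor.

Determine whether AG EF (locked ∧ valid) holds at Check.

States satisfying EF (locked ∧ valid): {Locked, Auth, Prompt}.
States satisfying AG EF (locked ∧ valid): {Prompt}.
Check is reachable from Check and violates EF (locked ∧ valid), so AG fails at Check.
Check ∉ Sat(AG EF (locked ∧ valid)).

Does not hold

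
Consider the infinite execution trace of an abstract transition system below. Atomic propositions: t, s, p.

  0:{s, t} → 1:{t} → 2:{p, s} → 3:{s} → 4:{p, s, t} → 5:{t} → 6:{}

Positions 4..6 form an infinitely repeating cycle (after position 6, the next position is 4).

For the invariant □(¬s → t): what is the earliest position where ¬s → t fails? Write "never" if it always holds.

Check ¬s → t at each position in order: 0 ✓, 1 ✓, 2 ✓, 3 ✓, 4 ✓, 5 ✓.
At position 6 the labels are {}, so ¬s → t is false there. This is the first violation.

6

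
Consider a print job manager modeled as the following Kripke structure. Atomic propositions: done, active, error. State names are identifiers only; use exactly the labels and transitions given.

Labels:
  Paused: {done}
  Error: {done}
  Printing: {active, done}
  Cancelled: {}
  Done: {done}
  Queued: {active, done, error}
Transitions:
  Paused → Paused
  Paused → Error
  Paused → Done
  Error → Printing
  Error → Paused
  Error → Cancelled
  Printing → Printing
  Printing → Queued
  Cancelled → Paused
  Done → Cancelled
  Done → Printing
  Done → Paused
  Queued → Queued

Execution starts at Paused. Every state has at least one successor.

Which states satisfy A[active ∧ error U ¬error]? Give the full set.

{Paused, Error, Printing, Cancelled, Done}

States satisfying active ∧ error: {Queued}.
States satisfying ¬error: {Paused, Error, Printing, Cancelled, Done}.
States satisfying A[active ∧ error U ¬error]: {Paused, Error, Printing, Cancelled, Done}.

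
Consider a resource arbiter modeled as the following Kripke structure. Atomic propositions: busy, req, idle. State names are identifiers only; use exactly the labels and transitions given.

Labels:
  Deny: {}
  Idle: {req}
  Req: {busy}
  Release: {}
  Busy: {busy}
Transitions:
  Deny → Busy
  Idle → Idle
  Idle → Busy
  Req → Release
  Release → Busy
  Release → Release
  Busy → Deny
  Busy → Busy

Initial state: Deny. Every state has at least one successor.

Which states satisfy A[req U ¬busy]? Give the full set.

{Deny, Idle, Release}

States satisfying req: {Idle}.
States satisfying ¬busy: {Deny, Idle, Release}.
States satisfying A[req U ¬busy]: {Deny, Idle, Release}.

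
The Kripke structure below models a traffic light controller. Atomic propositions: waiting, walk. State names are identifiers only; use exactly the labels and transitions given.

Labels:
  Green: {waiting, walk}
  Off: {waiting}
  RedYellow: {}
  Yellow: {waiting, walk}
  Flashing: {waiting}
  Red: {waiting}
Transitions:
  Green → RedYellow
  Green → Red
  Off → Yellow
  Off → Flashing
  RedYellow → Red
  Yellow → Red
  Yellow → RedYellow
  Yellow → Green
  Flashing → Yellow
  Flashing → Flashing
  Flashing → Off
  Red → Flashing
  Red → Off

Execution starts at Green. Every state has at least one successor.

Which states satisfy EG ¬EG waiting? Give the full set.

States satisfying ¬EG waiting: {RedYellow}.
States satisfying EG ¬EG waiting: ∅.

none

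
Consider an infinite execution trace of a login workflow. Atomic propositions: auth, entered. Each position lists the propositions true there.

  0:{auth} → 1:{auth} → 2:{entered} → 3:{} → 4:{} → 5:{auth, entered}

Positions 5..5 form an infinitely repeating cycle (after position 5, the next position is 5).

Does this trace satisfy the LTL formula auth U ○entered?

Walking from position 0: ○entered first holds at position 1, and auth holds at every earlier position along the way, so auth U ○entered holds.

Yes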